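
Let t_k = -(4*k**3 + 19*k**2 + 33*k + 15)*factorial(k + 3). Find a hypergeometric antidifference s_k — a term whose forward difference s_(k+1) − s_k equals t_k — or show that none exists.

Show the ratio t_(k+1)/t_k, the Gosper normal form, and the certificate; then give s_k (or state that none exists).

Ratio r(k) = (4*k**4 + 47*k**3 + 207*k**2 + 403*k + 284)/(4*k**3 + 19*k**2 + 33*k + 15).
So A=k + 4 and B=1, with C=k**3 + 19*k**2/4 + 33*k/4 + 15/4.
Solve (k + 4)·f(k+1) − (1)·f(k) = k**3 + 19*k**2/4 + 33*k/4 + 15/4.
Degrees (1,0,3) ⇒ d ≤ 2.
Solving with deg f ≤ 2: f(k) = (4*k**2 - k + 1)/4.
R(k) = B(k−1)·f(k)/C(k) = (4*k**2 - k + 1)/(4*k**3 + 19*k**2 + 33*k + 15); s_k = R·t_k = -(4*k**2 - k + 1)*factorial(k + 3).
Δs = -(4*k**3 + 19*k**2 + 33*k + 15)*factorial(k + 3), as required.

s_k = -(4*k**2 - k + 1)*factorial(k + 3)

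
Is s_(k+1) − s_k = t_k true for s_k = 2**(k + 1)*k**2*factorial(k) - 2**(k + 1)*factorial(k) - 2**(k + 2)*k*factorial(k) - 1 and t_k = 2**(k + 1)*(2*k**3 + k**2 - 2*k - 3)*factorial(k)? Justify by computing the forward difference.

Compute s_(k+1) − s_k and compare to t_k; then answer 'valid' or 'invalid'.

Valid: the claim telescopes to t_k.

s_(k+1) = 2**(k + 2)*k**3*factorial(k) + 2**(k + 2)*k**2*factorial(k) - 2**(k + 3)*k*factorial(k) - 2**(k + 3)*factorial(k) - 1
s_(k+1) − s_k = 2**(k + 1)*(2*k**3 + k**2 - 2*k - 3)*factorial(k)
(s_(k+1) − s_k) − t_k = 0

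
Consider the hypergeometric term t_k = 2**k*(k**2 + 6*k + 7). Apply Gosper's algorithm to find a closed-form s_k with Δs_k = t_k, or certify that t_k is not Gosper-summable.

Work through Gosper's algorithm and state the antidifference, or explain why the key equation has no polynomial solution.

t_(k+1)/t_k = 2*(k**2 + 8*k + 14)/(k**2 + 6*k + 7).
Take A(k)=2, B(k)=1, C(k)=k**2 + 6*k + 7.
Key eq: (2)·f(k+1) = (1)·f(k) + (k**2 + 6*k + 7).
d = 2 from the (0,0,2) case.
Solve for f: f(k) = (k + 1)**2 (degree 2 ≤ 2).
Certificate R = B(k−1)f/C = (k + 1)**2/(k**2 + 6*k + 7) gives s_k = 2**k*(k**2 + 2*k + 1).
Verify: 2**k*(k**2 + 6*k + 7) matches t_k.

s_k = 2**k*(k**2 + 2*k + 1)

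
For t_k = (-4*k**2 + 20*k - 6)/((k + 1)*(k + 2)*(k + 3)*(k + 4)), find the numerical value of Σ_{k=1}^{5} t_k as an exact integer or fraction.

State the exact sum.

r(k) = (2*k**3 - 4*k**2 - 11*k - 5)/(2*k**3 - 47*k + 15) after simplifying.
Gosper form: A/B · C(k+1)/C(k) with A=k + 1, B=k + 5, C=k**2 - 5*k + 3/2.
Set up (k + 1)·f(k+1) − (k + 4)·f(k) − (k**2 - 5*k + 3/2) = 0.
Degrees (1,1,2) ⇒ d ≤ 3.
Match coefficients ⇒ f(k) = k*(k**2 - 6*k + 23)/12.
R(k) = B(k−1)·f(k)/C(k) = k*(k + 4)*(k**2 - 6*k + 23)/(6*(2*k**2 - 10*k + 3)); s_k = R·t_k = -k*(k**2 - 6*k + 23)/(3*(k + 1)*(k + 2)*(k + 3)).
Verify: 2*(-2*k**2 + 10*k - 3)/(k**4 + 10*k**3 + 35*k**2 + 50*k + 24) matches t_k.
Sum = s_(6) − s_(1); s_(6) = -23/252, s_(1) = -1/4 ⇒ 10/63.

Σ = 10/63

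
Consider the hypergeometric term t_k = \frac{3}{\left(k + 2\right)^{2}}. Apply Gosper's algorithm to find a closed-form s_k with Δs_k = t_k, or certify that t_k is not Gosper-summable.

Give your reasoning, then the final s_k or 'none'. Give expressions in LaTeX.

r(k) = (k + 2)**2/(k + 3)**2 after simplifying.
Factor: A=k**2 + 4*k + 4; B=k**2 + 6*k + 9; C=1.
Solve (k**2 + 4*k + 4)·f(k+1) − (k**2 + 4*k + 4)·f(k) = 1.
deg f ≤ 0 (via 2,2,0).
Put f(k) = c0: A·f(k+1) − B(k−1)·f(k) − C = -1; need -1 = 0 — inconsistent ⇒ no f, not summable.

no hypergeometric antidifference exists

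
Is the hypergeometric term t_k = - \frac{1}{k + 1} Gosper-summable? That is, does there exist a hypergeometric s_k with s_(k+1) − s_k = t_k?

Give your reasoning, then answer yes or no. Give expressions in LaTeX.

Ratio r(k) = (k + 1)/(k + 2).
A = k + 1, B = k + 2, C = 1.
f must satisfy (k + 1)·f(k+1) − (k + 1)·f(k) = 1.
deg f ≤ 0 (via 1,1,0).
Generic f = c0 gives residual -1; -1 = 0 cannot hold, so t_k is not Gosper-summable.

No — t_k has no hypergeometric antidifference.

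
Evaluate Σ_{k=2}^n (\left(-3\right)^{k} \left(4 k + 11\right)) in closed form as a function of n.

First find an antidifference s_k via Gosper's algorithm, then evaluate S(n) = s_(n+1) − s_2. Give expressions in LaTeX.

S(n) = 3 \left(-3\right)^{n} n + 9 \left(-3\right)^{n} + 36

Step 1: r(k) = 3*(-4*k - 15)/(4*k + 11).
Factor: A=-3; B=1; C=k + 11/4.
Solve (-3)·f(k+1) − (1)·f(k) = k + 11/4.
d = 1 from the (0,0,1) case.
A polynomial solution: f(k) = -(k + 2)/4.
Get s_k = R·t_k = (-3)**k*(-k - 2) with R(k) = B(k−1)f(k)/C(k) = -(k + 2)/(4*k + 11).
s_(k+1) − s_k = (-3)**k*(4*k + 11) = t_k.
Evaluate: s_(n+1) = 3*(-3)**n*(n + 3); subtract s_(2) = -36 ⇒ S(n) = 3*(-3)**n*n + 9*(-3)**n + 36.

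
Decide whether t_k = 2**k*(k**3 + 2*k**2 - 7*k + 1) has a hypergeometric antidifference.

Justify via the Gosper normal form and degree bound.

The ratio is 2*(k**3 + 5*k**2 - 3)/(k**3 + 2*k**2 - 7*k + 1).
Factor: A=2; B=1; C=k**3 + 2*k**2 - 7*k + 1.
f must satisfy (2)·f(k+1) − (1)·f(k) = k**3 + 2*k**2 - 7*k + 1.
Degrees (0,0,3) ⇒ d ≤ 3.
Solve for f: f(k) = k**3 - 4*k**2 + 3*k + 1 (degree 3 ≤ 3).
Certificate R = B(k−1)f/C = (k**3 - 4*k**2 + 3*k + 1)/(k**3 + 2*k**2 - 7*k + 1) gives s_k = 2**k*(k**3 - 4*k**2 + 3*k + 1).
s_(k+1) − s_k = 2**k*(k**3 + 2*k**2 - 7*k + 1) = t_k.

Yes. s_k = 2**k*(k**3 - 4*k**2 + 3*k + 1).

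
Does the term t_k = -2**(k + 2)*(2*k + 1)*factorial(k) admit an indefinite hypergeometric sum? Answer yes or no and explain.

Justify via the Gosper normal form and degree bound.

Ratio r(k) = 2*(k + 1)*(2*k + 3)/(2*k + 1).
Take A(k)=2*k + 2, B(k)=1, C(k)=k + 1/2.
Key eq: (2*k + 2)·f(k+1) = (1)·f(k) + (k + 1/2).
Degrees (1,0,1) ⇒ d ≤ 0.
A polynomial solution: f(k) = 1/2.
So s_k = (B(k−1)f/C)·t_k = (1/(2*k + 1))·t_k = -2**(k + 2)*factorial(k).
Δs = -2**(k + 2)*(2*k + 1)*factorial(k), as required.

Yes. s_k = -2**(k + 2)*factorial(k).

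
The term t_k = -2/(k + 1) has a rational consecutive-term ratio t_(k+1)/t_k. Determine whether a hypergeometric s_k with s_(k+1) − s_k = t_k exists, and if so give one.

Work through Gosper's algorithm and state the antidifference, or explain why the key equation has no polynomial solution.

Compute t_(k+1)/t_k: get (k + 1)/(k + 2).
Factor: A=k + 1; B=k + 2; C=1.
Need (k + 1)·f(k+1) − (k + 1)·f(k) = 1.
Degrees (1,1,0) ⇒ d ≤ 0.
f = c0 ⇒ A·f(k+1) − B(k−1)·f(k) − C = -1. The system {-1 = 0} is inconsistent; no antidifference.

no hypergeometric antidifference exists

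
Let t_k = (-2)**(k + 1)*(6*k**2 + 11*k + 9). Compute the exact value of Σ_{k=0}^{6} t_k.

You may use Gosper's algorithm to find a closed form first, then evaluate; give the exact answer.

Step 1: r(k) = 2*(-6*k**2 - 23*k - 26)/(6*k**2 + 11*k + 9).
So A=-2 and B=1, with C=k**2 + 11*k/6 + 3/2.
Need (-2)·f(k+1) − (1)·f(k) = k**2 + 11*k/6 + 3/2.
d = 2 from the (0,0,2) case.
Match coefficients ⇒ f(k) = -(2*k**2 + k + 1)/6.
Get s_k = R·t_k = 2*(-2)**k*(2*k**2 + k + 1) with R(k) = B(k−1)f(k)/C(k) = -(2*k**2 + k + 1)/(6*k**2 + 11*k + 9).
s_(k+1) − s_k = (-2)**(k + 1)*(6*k**2 + 11*k + 9) = t_k.
Σ_(k=0)^(6) t_k = s_(7) − s_(0) = -27136 − (2) = -27138.

Σ = -27138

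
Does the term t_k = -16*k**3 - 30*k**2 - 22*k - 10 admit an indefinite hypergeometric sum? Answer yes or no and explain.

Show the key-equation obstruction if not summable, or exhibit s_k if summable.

The ratio is (8*k**3 + 39*k**2 + 65*k + 39)/(8*k**3 + 15*k**2 + 11*k + 5).
Factor: A=1; B=1; C=k**3 + 15*k**2/8 + 11*k/8 + 5/8.
Need (1)·f(k+1) − (1)·f(k) = k**3 + 15*k**2/8 + 11*k/8 + 5/8.
From deg A=0, deg B=0, deg C=3: d=4.
A polynomial solution: f(k) = k*(2*k**3 + k**2 + 2)/8.
R(k) = B(k−1)·f(k)/C(k) = k*(2*k**3 + k**2 + 2)/(8*k**3 + 15*k**2 + 11*k + 5); s_k = R·t_k = 2*k*(-2*k**3 - k**2 - 2).
Check: Δs_k = -16*k**3 - 30*k**2 - 22*k - 10. ✓

Yes. s_k = 2*k*(-2*k**3 - k**2 - 2).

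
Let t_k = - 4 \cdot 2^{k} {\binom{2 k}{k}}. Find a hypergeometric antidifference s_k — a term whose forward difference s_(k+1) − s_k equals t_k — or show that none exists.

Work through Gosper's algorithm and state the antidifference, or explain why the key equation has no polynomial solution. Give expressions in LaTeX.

The ratio is 4*(2*k + 1)/(k + 1).
So A=8*k + 4 and B=k + 1, with C=1.
f must satisfy (8*k + 4)·f(k+1) − (k)·f(k) = 1.
Degrees (1,1,0) ⇒ d ≤ -1.
deg f ≤ -1 is impossible — no certificate.

none (Gosper's algorithm certifies no s_k)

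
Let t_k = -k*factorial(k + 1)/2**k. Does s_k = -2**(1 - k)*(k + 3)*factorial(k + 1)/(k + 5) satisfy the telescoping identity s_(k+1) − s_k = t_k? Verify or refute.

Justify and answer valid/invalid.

Invalid: residual 2**(1 - k)*(k**2 + 5*k - 2)*factorial(k + 1)/((k + 5)*(k + 6)) ≠ 0.

s_(k+1) = -(k + 4)*factorial(k + 2)/(2**k*(k + 6))
s_(k+1) − s_k = -(k**3 + 9*k**2 + 20*k + 4)*factorial(k + 1)/(2**k*(k + 5)*(k + 6))
(s_(k+1) − s_k) − t_k = 2**(1 - k)*(k**2 + 5*k - 2)*factorial(k + 1)/((k + 5)*(k + 6))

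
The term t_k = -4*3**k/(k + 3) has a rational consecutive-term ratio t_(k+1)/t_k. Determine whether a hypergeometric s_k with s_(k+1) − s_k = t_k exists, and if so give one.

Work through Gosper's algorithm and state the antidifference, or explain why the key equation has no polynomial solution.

Compute t_(k+1)/t_k: get 3*(k + 3)/(k + 4).
Factor: A=3*k + 9; B=k + 4; C=1.
Solve (3*k + 9)·f(k+1) − (k + 3)·f(k) = 1.
Degrees (1,1,0) ⇒ d ≤ -1.
Negative degree bound (-1): no f exists, t_k not Gosper-summable.

no hypergeometric antidifference exists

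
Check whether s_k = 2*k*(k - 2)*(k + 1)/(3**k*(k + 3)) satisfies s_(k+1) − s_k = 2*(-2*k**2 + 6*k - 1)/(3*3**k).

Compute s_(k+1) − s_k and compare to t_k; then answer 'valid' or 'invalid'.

s_(k+1) = 2*(k - 1)*(k + 1)*(k + 2)/(3*3**k*(k + 4))
s_(k+1) − s_k = 2*(-2*k**4 - 4*k**3 + 23*k**2 + 19*k - 6)/(3*3**k*(k**2 + 7*k + 12))
(s_(k+1) − s_k) − t_k = 4*(2*k**3 + 3*k**2 - 23*k + 3)/(3*3**k*(k**2 + 7*k + 12))

Invalid: residual 4*(2*k**3 + 3*k**2 - 23*k + 3)/(3*3**k*(k**2 + 7*k + 12)) ≠ 0.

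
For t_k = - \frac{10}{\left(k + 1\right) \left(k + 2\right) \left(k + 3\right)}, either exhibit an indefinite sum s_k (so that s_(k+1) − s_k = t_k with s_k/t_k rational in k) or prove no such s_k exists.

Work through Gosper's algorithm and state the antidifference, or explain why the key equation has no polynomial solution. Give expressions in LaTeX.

Compute t_(k+1)/t_k: get (k + 1)/(k + 4).
So A=k + 1 and B=k + 4, with C=1.
Set up (k + 1)·f(k+1) − (k + 3)·f(k) − (1) = 0.
d = 2 from the (1,1,0) case.
Coefficient equations give f(k) = k*(k + 3)/4.
Then R = B(k−1)f/C = k*(k + 3)**2/4, so s_k = R(k)·t_k = 5*k*(-k - 3)/(2*(k + 1)*(k + 2)).
Check: Δs_k = -10/(k**3 + 6*k**2 + 11*k + 6). ✓

s_k = \frac{5 k \left(- k - 3\right)}{2 \left(k + 1\right) \left(k + 2\right)}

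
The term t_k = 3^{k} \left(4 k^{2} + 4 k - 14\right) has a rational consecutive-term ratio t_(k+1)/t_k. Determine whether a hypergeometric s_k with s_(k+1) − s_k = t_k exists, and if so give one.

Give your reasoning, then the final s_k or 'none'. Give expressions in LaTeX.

s_k = 2 \cdot 3^{k} \left(k^{2} - 2 k - 2\right)

Step 1: r(k) = 3*(2*k**2 + 6*k - 3)/(2*k**2 + 2*k - 7).
So A=3 and B=1, with C=k**2 + k - 7/2.
Set up (3)·f(k+1) − (1)·f(k) − (k**2 + k - 7/2) = 0.
Degrees (0,0,2) ⇒ d ≤ 2.
Solving with deg f ≤ 2: f(k) = (k**2 - 2*k - 2)/2.
R(k) = B(k−1)·f(k)/C(k) = (k**2 - 2*k - 2)/(2*k**2 + 2*k - 7); s_k = R·t_k = 2*3**k*(k**2 - 2*k - 2).
Verify: 3**k*(4*k**2 + 4*k - 14) matches t_k.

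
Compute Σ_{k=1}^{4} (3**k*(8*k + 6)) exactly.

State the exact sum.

Σ = 4128

t_(k+1)/t_k = 3*(4*k + 7)/(4*k + 3).
A = 3, B = 1, C = k + 3/4.
Need (3)·f(k+1) − (1)·f(k) = k + 3/4.
From deg A=0, deg B=0, deg C=1: d=1.
Coefficient equations give f(k) = (4*k - 3)/8.
Get s_k = R·t_k = 3**k*(4*k - 3) with R(k) = B(k−1)f(k)/C(k) = (4*k - 3)/(2*(4*k + 3)).
Verify: 3**k*(8*k + 6) matches t_k.
Evaluate s at k=5 and k=1: 4131 and 3; difference 4128.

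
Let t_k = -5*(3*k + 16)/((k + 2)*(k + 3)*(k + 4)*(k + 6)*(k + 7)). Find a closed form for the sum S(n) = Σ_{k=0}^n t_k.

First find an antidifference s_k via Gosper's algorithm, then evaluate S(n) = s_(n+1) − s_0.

S(n) = 5*(-n**3 - 14*n**2 - 61*n - 48)/(36*(n**3 + 14*n**2 + 61*n + 84))

r(k) = (k + 2)*(k + 6)*(3*k + 19)/((k + 5)*(k + 8)*(3*k + 16)) after simplifying.
Gosper form: A/B · C(k+1)/C(k) with A=k + 2, B=k + 8, C=k**2 + 31*k/3 + 80/3.
Solve (k + 2)·f(k+1) − (k + 7)·f(k) = k**2 + 31*k/3 + 80/3.
d = 5 from the (1,1,2) case.
A polynomial solution: f(k) = k*(k + 4)*(k + 5)*(k**2 + 11*k + 36)/108.
Get s_k = R·t_k = 5*k*(-k**2 - 11*k - 36)/(36*(k**3 + 11*k**2 + 36*k + 36)) with R(k) = B(k−1)f(k)/C(k) = k*(k + 4)*(k + 7)*(k**2 + 11*k + 36)/(36*(3*k + 16)).
Check: Δs_k = 5*(-3*k - 16)/(k**5 + 22*k**4 + 185*k**3 + 740*k**2 + 1404*k + 1008). ✓
Σ_(k=0)^n t_k = s_(n+1) − s_(0) = (5*(-n**3 - 14*n**2 - 61*n - 48)/(36*(n**3 + 14*n**2 + 61*n + 84))) − (0), i.e. 5*(-n**3 - 14*n**2 - 61*n - 48)/(36*(n**3 + 14*n**2 + 61*n + 84)).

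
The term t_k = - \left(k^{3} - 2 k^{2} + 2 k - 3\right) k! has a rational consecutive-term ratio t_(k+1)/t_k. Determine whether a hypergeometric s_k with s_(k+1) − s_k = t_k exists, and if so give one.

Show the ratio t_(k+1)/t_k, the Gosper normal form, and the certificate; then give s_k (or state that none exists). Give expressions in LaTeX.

t_(k+1)/t_k = (k**4 + 2*k**3 + 2*k**2 - k - 2)/(k**3 - 2*k**2 + 2*k - 3).
A = k + 1, B = 1, C = k**3 - 2*k**2 + 2*k - 3.
Set up (k + 1)·f(k+1) − (1)·f(k) − (k**3 - 2*k**2 + 2*k - 3) = 0.
From deg A=1, deg B=0, deg C=3: d=2.
Match coefficients ⇒ f(k) = (k - 3)*(k - 1).
So s_k = (B(k−1)f/C)·t_k = ((k - 3)*(k - 1)/(k**3 - 2*k**2 + 2*k - 3))·t_k = -(k - 3)*(k - 1)*factorial(k).
Check: Δs_k = -(k**3 - 2*k**2 + 2*k - 3)*factorial(k). ✓

s_k = - \left(k - 3\right) \left(k - 1\right) k!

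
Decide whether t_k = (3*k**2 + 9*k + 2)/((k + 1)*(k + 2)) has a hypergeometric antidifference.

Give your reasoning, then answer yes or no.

Yes. s_k = k*(3*k - 1)/(k + 1).

Ratio r(k) = (k + 1)*(9*k + 3*(k + 1)**2 + 11)/((k + 3)*(3*k**2 + 9*k + 2)).
Normal form (A,B,C) = (k + 1, k + 3, k**2 + 3*k + 2/3).
Need (k + 1)·f(k+1) − (k + 2)·f(k) = k**2 + 3*k + 2/3.
Bound: deg f ≤ 2.
A polynomial solution: f(k) = k*(3*k - 1)/3.
So s_k = (B(k−1)f/C)·t_k = (k*(k + 2)*(3*k - 1)/(3*k**2 + 9*k + 2))·t_k = k*(3*k - 1)/(k + 1).
Check: Δs_k = (3*k**2 + 9*k + 2)/(k**2 + 3*k + 2). ✓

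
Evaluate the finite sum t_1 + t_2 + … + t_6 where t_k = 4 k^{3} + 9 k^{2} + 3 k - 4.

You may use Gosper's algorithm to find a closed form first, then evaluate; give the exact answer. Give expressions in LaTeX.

Σ = 2622

t_(k+1)/t_k = (4*k**3 + 21*k**2 + 33*k + 12)/(4*k**3 + 9*k**2 + 3*k - 4).
Take A(k)=1, B(k)=1, C(k)=k**3 + 9*k**2/4 + 3*k/4 - 1.
Solve (1)·f(k+1) − (1)·f(k) = k**3 + 9*k**2/4 + 3*k/4 - 1.
d = 4 from the (0,0,3) case.
Solve for f: f(k) = k*(k**3 + k**2 - 2*k - 4)/4 (degree 4 ≤ 4).
Then R = B(k−1)f/C = k*(k**3 + k**2 - 2*k - 4)/(4*k**3 + 9*k**2 + 3*k - 4), so s_k = R(k)·t_k = k*(k**3 + k**2 - 2*k - 4).
Δs = 4*k**3 + 9*k**2 + 3*k - 4, as required.
Σ_(k=1)^(6) t_k = s_(7) − s_(1) = 2618 − (-4) = 2622.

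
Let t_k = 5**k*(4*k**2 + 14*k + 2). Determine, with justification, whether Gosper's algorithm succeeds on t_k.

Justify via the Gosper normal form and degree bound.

Compute t_(k+1)/t_k: get 5*(2*k**2 + 11*k + 10)/(2*k**2 + 7*k + 1).
Take A(k)=5, B(k)=1, C(k)=k**2 + 7*k/2 + 1/2.
Need (5)·f(k+1) − (1)·f(k) = k**2 + 7*k/2 + 1/2.
d = 2 from the (0,0,2) case.
Match coefficients ⇒ f(k) = (k - 1)*(k + 2)/4.
R(k) = B(k−1)·f(k)/C(k) = (k - 1)*(k + 2)/(2*(2*k**2 + 7*k + 1)); s_k = R·t_k = 5**k*(k**2 + k - 2).
Δs = 5**k*(4*k**2 + 14*k + 2), as required.

Yes. s_k = 5**k*(k**2 + k - 2).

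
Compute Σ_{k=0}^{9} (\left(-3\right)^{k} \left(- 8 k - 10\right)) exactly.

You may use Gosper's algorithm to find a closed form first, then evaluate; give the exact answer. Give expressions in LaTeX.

Σ = 1240028

Ratio r(k) = 3*(-4*k - 9)/(4*k + 5).
Take A(k)=-3, B(k)=1, C(k)=k + 5/4.
Need (-3)·f(k+1) − (1)·f(k) = k + 5/4.
Bound: deg f ≤ 1.
Match coefficients ⇒ f(k) = -(2*k + 1)/8.
R(k) = B(k−1)·f(k)/C(k) = -(2*k + 1)/(2*(4*k + 5)); s_k = R·t_k = (-3)**k*(2*k + 1).
s_(k+1) − s_k = (-3)**k*(-8*k - 10) = t_k.
Evaluate s at k=10 and k=0: 1240029 and 1; difference 1240028.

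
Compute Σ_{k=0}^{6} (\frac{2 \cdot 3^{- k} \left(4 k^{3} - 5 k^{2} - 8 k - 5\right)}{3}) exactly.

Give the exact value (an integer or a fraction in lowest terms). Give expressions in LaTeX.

Σ = -7972/2187

Compute t_(k+1)/t_k: get (4*k**3 + 7*k**2 - 6*k - 14)/(3*(4*k**3 - 5*k**2 - 8*k - 5)).
Take A(k)=1/3, B(k)=1, C(k)=k**3 - 5*k**2/4 - 2*k - 5/4.
Need (1/3)·f(k+1) − (1)·f(k) = k**3 - 5*k**2/4 - 2*k - 5/4.
deg f ≤ 3 (via 0,0,3).
Solve for f: f(k) = -3*(4*k**3 + k**2 - k - 3)/8 (degree 3 ≤ 3).
Get s_k = R·t_k = (-4*k**3 - k**2 + k + 3)/3**k with R(k) = B(k−1)f(k)/C(k) = -3*(4*k**3 + k**2 - k - 3)/(2*(4*k**3 - 5*k**2 - 8*k - 5)).
s_(k+1) − s_k = 2*(4*k**3 - 5*k**2 - 8*k - 5)/(3*3**k) = t_k.
Σ_(k=0)^(6) t_k = s_(7) − s_(0) = -1411/2187 − (3) = -7972/2187.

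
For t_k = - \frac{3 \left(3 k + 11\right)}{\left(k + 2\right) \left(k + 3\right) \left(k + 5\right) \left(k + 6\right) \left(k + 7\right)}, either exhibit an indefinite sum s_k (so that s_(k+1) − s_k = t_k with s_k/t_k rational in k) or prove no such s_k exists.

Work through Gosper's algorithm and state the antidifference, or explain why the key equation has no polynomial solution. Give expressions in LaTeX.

s_k = \frac{k \left(- k^{2} - 13 k - 52\right)}{20 \left(k^{3} + 13 k^{2} + 52 k + 60\right)}

Compute t_(k+1)/t_k: get (k + 2)*(k + 5)*(3*k + 14)/((k + 4)*(k + 8)*(3*k + 11)).
Normal form (A,B,C) = (k + 2, k + 8, k**2 + 23*k/3 + 44/3).
f must satisfy (k + 2)·f(k+1) − (k + 7)·f(k) = k**2 + 23*k/3 + 44/3.
Degrees (1,1,2) ⇒ d ≤ 5.
Solve for f: f(k) = k*(k + 3)*(k + 4)*(k**2 + 13*k + 52)/180 (degree 5 ≤ 5).
R(k) = B(k−1)·f(k)/C(k) = k*(k + 3)*(k + 7)*(k**2 + 13*k + 52)/(60*(3*k + 11)); s_k = R·t_k = k*(-k**2 - 13*k - 52)/(20*(k**3 + 13*k**2 + 52*k + 60)).
Verify: 3*(-3*k - 11)/(k**5 + 23*k**4 + 203*k**3 + 853*k**2 + 1692*k + 1260) matches t_k.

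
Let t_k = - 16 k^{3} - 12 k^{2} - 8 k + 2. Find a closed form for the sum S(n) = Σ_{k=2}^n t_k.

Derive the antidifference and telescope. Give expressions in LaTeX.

The ratio is (8*k**3 + 30*k**2 + 40*k + 17)/(8*k**3 + 6*k**2 + 4*k - 1).
Factor: A=1; B=1; C=k**3 + 3*k**2/4 + k/2 - 1/8.
Need (1)·f(k+1) − (1)·f(k) = k**3 + 3*k**2/4 + k/2 - 1/8.
deg f ≤ 4 (via 0,0,3).
Match coefficients ⇒ f(k) = k*(2*k**3 - 2*k**2 + k - 2)/8.
Get s_k = R·t_k = 2*k*(-2*k**3 + 2*k**2 - k + 2) with R(k) = B(k−1)f(k)/C(k) = k*(2*k**3 - 2*k**2 + k - 2)/(8*k**3 + 6*k**2 + 4*k - 1).
Δs = -16*k**3 - 12*k**2 - 8*k + 2, as required.
Evaluate: s_(n+1) = -4*n**4 - 12*n**3 - 14*n**2 - 4*n + 2; subtract s_(2) = -32 ⇒ S(n) = -4*n**4 - 12*n**3 - 14*n**2 - 4*n + 34.

S(n) = - 4 n^{4} - 12 n^{3} - 14 n^{2} - 4 n + 34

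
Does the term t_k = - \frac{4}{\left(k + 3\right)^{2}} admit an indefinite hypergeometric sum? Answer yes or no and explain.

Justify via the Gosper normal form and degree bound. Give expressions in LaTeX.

Compute t_(k+1)/t_k: get (k + 3)**2/(k + 4)**2.
Factor: A=k**2 + 6*k + 9; B=k**2 + 8*k + 16; C=1.
Set up (k**2 + 6*k + 9)·f(k+1) − (k**2 + 6*k + 9)·f(k) − (1) = 0.
From deg A=2, deg B=2, deg C=0: d=0.
Write f(k) = c0. Then LHS − RHS = -1, requiring -1 = 0: contradictory. No certificate.

No — t_k has no hypergeometric antidifference.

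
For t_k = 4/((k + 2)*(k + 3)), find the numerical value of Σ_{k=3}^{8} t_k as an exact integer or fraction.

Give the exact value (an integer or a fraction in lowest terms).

Σ = 24/55

t_(k+1)/t_k = (k + 2)/(k + 4).
So A=k + 2 and B=k + 4, with C=1.
f must satisfy (k + 2)·f(k+1) − (k + 3)·f(k) = 1.
Bound: deg f ≤ 1.
A polynomial solution: f(k) = k/2.
So s_k = (B(k−1)f/C)·t_k = (k*(k + 3)/2)·t_k = 2*k/(k + 2).
Verify: 4/(k**2 + 5*k + 6) matches t_k.
Telescoping: Σ = s_(9) − s_(3) = 18/11 − (6/5) = 24/55.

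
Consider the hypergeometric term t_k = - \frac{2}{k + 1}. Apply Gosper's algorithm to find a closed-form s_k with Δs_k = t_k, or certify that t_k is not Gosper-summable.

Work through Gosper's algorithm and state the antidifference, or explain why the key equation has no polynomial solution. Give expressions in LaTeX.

t_(k+1)/t_k = (k + 1)/(k + 2).
Gosper form: A/B · C(k+1)/C(k) with A=k + 1, B=k + 2, C=1.
f must satisfy (k + 1)·f(k+1) − (k + 1)·f(k) = 1.
From deg A=1, deg B=1, deg C=0: d=0.
f = c0 ⇒ A·f(k+1) − B(k−1)·f(k) − C = -1. The system {-1 = 0} is inconsistent; no antidifference.

none — t_k is not Gosper-summable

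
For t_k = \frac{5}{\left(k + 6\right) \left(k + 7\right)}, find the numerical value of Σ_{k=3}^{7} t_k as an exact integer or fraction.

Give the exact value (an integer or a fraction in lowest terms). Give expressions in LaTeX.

Compute t_(k+1)/t_k: get (k + 6)/(k + 8).
Take A(k)=k + 6, B(k)=k + 8, C(k)=1.
Key eq: (k + 6)·f(k+1) = (k + 7)·f(k) + (1).
d = 1 from the (1,1,0) case.
Match coefficients ⇒ f(k) = k/6.
Then R = B(k−1)f/C = k*(k + 7)/6, so s_k = R(k)·t_k = 5*k/(6*(k + 6)).
Verify: 5/(k**2 + 13*k + 42) matches t_k.
Evaluate s at k=8 and k=3: 10/21 and 5/18; difference 25/126.

Σ = 25/126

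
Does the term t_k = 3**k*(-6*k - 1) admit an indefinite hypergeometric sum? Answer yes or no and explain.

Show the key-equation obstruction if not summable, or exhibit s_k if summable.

Step 1: r(k) = 3*(6*k + 7)/(6*k + 1).
Normal form (A,B,C) = (3, 1, k + 1/6).
Solve (3)·f(k+1) − (1)·f(k) = k + 1/6.
Bound: deg f ≤ 1.
Solving with deg f ≤ 1: f(k) = (3*k - 4)/6.
So s_k = (B(k−1)f/C)·t_k = ((3*k - 4)/(6*k + 1))·t_k = 3**k*(4 - 3*k).
Δs = 3**k*(-6*k - 1), as required.

Yes. s_k = 3**k*(4 - 3*k).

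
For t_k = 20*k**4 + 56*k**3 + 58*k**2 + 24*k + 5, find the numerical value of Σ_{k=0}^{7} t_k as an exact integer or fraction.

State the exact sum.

Σ = 146256

t_(k+1)/t_k = (20*k**4 + 136*k**3 + 346*k**2 + 388*k + 163)/(20*k**4 + 56*k**3 + 58*k**2 + 24*k + 5).
So A=1 and B=1, with C=k**4 + 14*k**3/5 + 29*k**2/10 + 6*k/5 + 1/4.
Key eq: (1)·f(k+1) = (1)·f(k) + (k**4 + 14*k**3/5 + 29*k**2/10 + 6*k/5 + 1/4).
d = 5 from the (0,0,4) case.
A polynomial solution: f(k) = k*(4*k**4 + 4*k**3 - 2*k**2 - 3*k + 2)/20.
R(k) = B(k−1)·f(k)/C(k) = k*(4*k**4 + 4*k**3 - 2*k**2 - 3*k + 2)/(20*k**4 + 56*k**3 + 58*k**2 + 24*k + 5); s_k = R·t_k = k*(4*k**4 + 4*k**3 - 2*k**2 - 3*k + 2).
Verify: 20*k**4 + 56*k**3 + 58*k**2 + 24*k + 5 matches t_k.
Sum = s_(8) − s_(0); s_(8) = 146256, s_(0) = 0 ⇒ 146256.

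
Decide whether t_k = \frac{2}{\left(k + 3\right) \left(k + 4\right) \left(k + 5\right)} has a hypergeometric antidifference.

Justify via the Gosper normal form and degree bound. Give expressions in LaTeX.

Compute t_(k+1)/t_k: get (k + 3)/(k + 6).
Factor: A=k + 3; B=k + 6; C=1.
Solve (k + 3)·f(k+1) − (k + 5)·f(k) = 1.
Degrees (1,1,0) ⇒ d ≤ 2.
A polynomial solution: f(k) = k*(k + 7)/24.
R(k) = B(k−1)·f(k)/C(k) = k*(k + 5)*(k + 7)/24; s_k = R·t_k = k*(k + 7)/(12*(k + 3)*(k + 4)).
Δs = 2/(k**3 + 12*k**2 + 47*k + 60), as required.

Yes. s_k = \frac{k \left(k + 7\right)}{12 \left(k + 3\right) \left(k + 4\right)}.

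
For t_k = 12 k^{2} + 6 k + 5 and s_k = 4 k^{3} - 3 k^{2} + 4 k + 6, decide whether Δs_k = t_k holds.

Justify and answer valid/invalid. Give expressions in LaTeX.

Valid: the claim telescopes to t_k.

s_(k+1) = 4*k**3 + 9*k**2 + 10*k + 11
s_(k+1) − s_k = 12*k**2 + 6*k + 5
(s_(k+1) − s_k) − t_k = 0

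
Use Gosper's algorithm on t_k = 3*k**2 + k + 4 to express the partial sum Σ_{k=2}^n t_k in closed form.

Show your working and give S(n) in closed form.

The ratio is (k + 3*(k + 1)**2 + 5)/(3*k**2 + k + 4).
Take A(k)=1, B(k)=1, C(k)=k**2 + k/3 + 4/3.
Need (1)·f(k+1) − (1)·f(k) = k**2 + k/3 + 4/3.
d = 3 from the (0,0,2) case.
Solve for f: f(k) = k*(k**2 - k + 4)/3 (degree 3 ≤ 3).
R(k) = B(k−1)·f(k)/C(k) = k*(k**2 - k + 4)/(3*k**2 + k + 4); s_k = R·t_k = k*(k**2 - k + 4).
s_(k+1) − s_k = 3*k**2 + k + 4 = t_k.
Telescope: S(n) = s_(n+1) − s_(2) = n**3 + 2*n**2 + 5*n + 4 − (12) = n**3 + 2*n**2 + 5*n - 8.

S(n) = n**3 + 2*n**2 + 5*n - 8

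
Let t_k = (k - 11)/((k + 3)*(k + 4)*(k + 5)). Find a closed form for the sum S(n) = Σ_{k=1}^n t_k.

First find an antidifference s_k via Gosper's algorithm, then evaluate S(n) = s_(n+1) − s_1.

Ratio r(k) = (k - 10)*(k + 3)/((k - 11)*(k + 6)).
Normal form (A,B,C) = (k + 3, k + 6, k - 11).
Key eq: (k + 3)·f(k+1) = (k + 5)·f(k) + (k - 11).
Degrees (1,1,1) ⇒ d ≤ 2.
A polynomial solution: f(k) = -k*(k + 10)/3.
Certificate R = B(k−1)f/C = -k*(k + 5)*(k + 10)/(3*(k - 11)) gives s_k = k*(-k - 10)/(3*(k + 3)*(k + 4)).
Verify: (k - 11)/(k**3 + 12*k**2 + 47*k + 60) matches t_k.
Telescope: S(n) = s_(n+1) − s_(1) = (-n**2 - 12*n - 11)/(3*(n**2 + 9*n + 20)) − (-11/60) = n*(-3*n - 47)/(20*(n**2 + 9*n + 20)).

S(n) = n*(-3*n - 47)/(20*(n**2 + 9*n + 20))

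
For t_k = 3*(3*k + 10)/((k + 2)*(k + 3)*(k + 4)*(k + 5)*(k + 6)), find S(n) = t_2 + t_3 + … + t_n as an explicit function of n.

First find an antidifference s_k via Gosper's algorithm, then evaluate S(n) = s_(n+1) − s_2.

t_(k+1)/t_k = (k + 2)*(3*k + 13)/((k + 7)*(3*k + 10)).
Normal form (A,B,C) = (k + 2, k + 7, k + 10/3).
Solve (k + 2)·f(k+1) − (k + 6)·f(k) = k + 10/3.
deg f ≤ 4 (via 1,1,1).
A polynomial solution: f(k) = k*(k + 3)*(k**2 + 11*k + 38)/120.
Get s_k = R·t_k = 3*k*(k**2 + 11*k + 38)/(40*(k**3 + 11*k**2 + 38*k + 40)) with R(k) = B(k−1)f(k)/C(k) = k*(k + 3)*(k + 6)*(k**2 + 11*k + 38)/(40*(3*k + 10)).
Verify: 3*(3*k + 10)/(k**5 + 20*k**4 + 155*k**3 + 580*k**2 + 1044*k + 720) matches t_k.
s_(n+1) = 3*(n**3 + 14*n**2 + 63*n + 50)/(40*(n**3 + 14*n**2 + 63*n + 90)) and s_(2) = 2/35, so S(n) = (n**3 + 14*n**2 + 63*n - 78)/(56*(n**3 + 14*n**2 + 63*n + 90)).

S(n) = (n**3 + 14*n**2 + 63*n - 78)/(56*(n**3 + 14*n**2 + 63*n + 90))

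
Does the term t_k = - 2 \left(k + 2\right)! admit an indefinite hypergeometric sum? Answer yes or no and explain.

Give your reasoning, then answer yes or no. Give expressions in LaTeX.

t_(k+1)/t_k = k + 3.
Normal form (A,B,C) = (k + 3, 1, 1).
Need (k + 3)·f(k+1) − (1)·f(k) = 1.
deg f ≤ -1 (via 1,0,0).
Bound -1 < 0, so the key equation has no polynomial solution.

No — key equation has no polynomial f.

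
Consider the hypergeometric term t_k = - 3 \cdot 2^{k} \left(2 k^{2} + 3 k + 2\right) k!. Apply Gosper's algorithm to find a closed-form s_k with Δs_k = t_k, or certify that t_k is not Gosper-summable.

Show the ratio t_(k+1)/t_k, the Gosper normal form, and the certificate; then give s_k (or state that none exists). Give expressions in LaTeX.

Ratio r(k) = 2*(2*k**3 + 9*k**2 + 14*k + 7)/(2*k**2 + 3*k + 2).
A = 2*k + 2, B = 1, C = k**2 + 3*k/2 + 1.
Need (2*k + 2)·f(k+1) − (1)·f(k) = k**2 + 3*k/2 + 1.
Bound: deg f ≤ 1.
Solving with deg f ≤ 1: f(k) = k/2.
So s_k = (B(k−1)f/C)·t_k = (k/(2*k**2 + 3*k + 2))·t_k = -3*2**k*k*factorial(k).
Check: Δs_k = -3*2**k*(2*k**2 + 3*k + 2)*factorial(k). ✓

s_k = - 3 \cdot 2^{k} k k!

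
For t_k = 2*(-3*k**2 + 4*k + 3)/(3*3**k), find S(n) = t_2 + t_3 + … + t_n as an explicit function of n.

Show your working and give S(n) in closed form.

The ratio is (3*k**2 + 2*k - 4)/(3*(3*k**2 - 4*k - 3)).
A = 1/3, B = 1, C = k**2 - 4*k/3 - 1.
Solve (1/3)·f(k+1) − (1)·f(k) = k**2 - 4*k/3 - 1.
From deg A=0, deg B=0, deg C=2: d=2.
Coefficient equations give f(k) = -(k - 1)*(3*k + 2)/2.
Certificate R = B(k−1)f/C = -3*(k - 1)*(3*k + 2)/(2*(3*k**2 - 4*k - 3)) gives s_k = (3*k**2 - k - 2)/3**k.
Check: Δs_k = 2*(-3*k**2 + 4*k + 3)/(3*3**k). ✓
Evaluate: s_(n+1) = 3**(-n - 1)*n*(3*n + 5); subtract s_(2) = 8/9 ⇒ S(n) = 3**(-n - 2)*(-8*3**n + 9*n**2 + 15*n).

S(n) = 3**(-n - 2)*(-8*3**n + 9*n**2 + 15*n)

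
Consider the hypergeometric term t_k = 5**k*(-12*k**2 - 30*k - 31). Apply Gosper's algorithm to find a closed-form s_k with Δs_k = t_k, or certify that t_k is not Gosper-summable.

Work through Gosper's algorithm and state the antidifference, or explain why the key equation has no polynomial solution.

s_k = 5**k*(-3*k**2 - 4)

t_(k+1)/t_k = 5*(12*k**2 + 54*k + 73)/(12*k**2 + 30*k + 31).
Gosper form: A/B · C(k+1)/C(k) with A=5, B=1, C=k**2 + 5*k/2 + 31/12.
Solve (5)·f(k+1) − (1)·f(k) = k**2 + 5*k/2 + 31/12.
Degrees (0,0,2) ⇒ d ≤ 2.
Coefficient equations give f(k) = (3*k**2 + 4)/12.
Then R = B(k−1)f/C = (3*k**2 + 4)/(12*k**2 + 30*k + 31), so s_k = R(k)·t_k = 5**k*(-3*k**2 - 4).
Δs = 5**k*(-12*k**2 - 30*k - 31), as required.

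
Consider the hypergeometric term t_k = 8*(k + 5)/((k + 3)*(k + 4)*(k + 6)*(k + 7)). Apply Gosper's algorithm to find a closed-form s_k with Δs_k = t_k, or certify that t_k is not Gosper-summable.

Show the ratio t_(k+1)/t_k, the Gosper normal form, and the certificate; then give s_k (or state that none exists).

Step 1: r(k) = (k + 3)*(k + 6)**2/((k + 5)**2*(k + 8)).
Normal form (A,B,C) = (k + 3, k + 8, k**2 + 10*k + 25).
f must satisfy (k + 3)·f(k+1) − (k + 7)·f(k) = k**2 + 10*k + 25.
Bound: deg f ≤ 4.
A polynomial solution: f(k) = k*(k + 4)*(k + 5)*(k + 9)/36.
Certificate R = B(k−1)f/C = k*(k + 4)*(k + 7)*(k + 9)/(36*(k + 5)) gives s_k = 2*k*(k + 9)/(9*(k**2 + 9*k + 18)).
Check: Δs_k = 8*(k + 5)/(k**4 + 20*k**3 + 145*k**2 + 450*k + 504). ✓

s_k = 2*k*(k + 9)/(9*(k**2 + 9*k + 18))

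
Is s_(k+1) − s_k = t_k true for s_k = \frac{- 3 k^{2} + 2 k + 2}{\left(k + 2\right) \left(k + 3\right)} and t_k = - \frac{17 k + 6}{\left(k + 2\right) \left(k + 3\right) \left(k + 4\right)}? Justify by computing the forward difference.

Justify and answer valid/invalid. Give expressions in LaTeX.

valid; difference matches t_k

s_(k+1) = (2*k - 3*(k + 1)**2 + 4)/((k + 3)*(k + 4))
s_(k+1) − s_k = (-17*k - 6)/(k**3 + 9*k**2 + 26*k + 24)
(s_(k+1) − s_k) − t_k = 0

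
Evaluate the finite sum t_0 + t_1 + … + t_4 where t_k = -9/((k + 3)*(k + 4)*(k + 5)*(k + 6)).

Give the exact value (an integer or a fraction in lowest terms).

Σ = -11/240

Compute t_(k+1)/t_k: get (k + 3)/(k + 7).
Normal form (A,B,C) = (k + 3, k + 7, 1).
f must satisfy (k + 3)·f(k+1) − (k + 6)·f(k) = 1.
Bound: deg f ≤ 3.
A polynomial solution: f(k) = k*(k**2 + 12*k + 47)/180.
So s_k = (B(k−1)f/C)·t_k = (k*(k + 6)*(k**2 + 12*k + 47)/180)·t_k = k*(-k**2 - 12*k - 47)/(20*(k + 3)*(k + 4)*(k + 5)).
Check: Δs_k = -9/(k**4 + 18*k**3 + 119*k**2 + 342*k + 360). ✓
Telescoping: Σ = s_(5) − s_(0) = -11/240 − (0) = -11/240.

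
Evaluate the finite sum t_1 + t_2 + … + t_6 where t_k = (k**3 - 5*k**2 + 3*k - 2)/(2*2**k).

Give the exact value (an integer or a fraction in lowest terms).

t_(k+1)/t_k = (k**3 - 2*k**2 - 4*k - 3)/(2*(k**3 - 5*k**2 + 3*k - 2)).
A = 1/2, B = 1, C = k**3 - 5*k**2 + 3*k - 2.
Set up (1/2)·f(k+1) − (1)·f(k) − (k**3 - 5*k**2 + 3*k - 2) = 0.
deg f ≤ 3 (via 0,0,3).
Solve for f: f(k) = -2*(k - 1)*(k**2 - k + 1) (degree 3 ≤ 3).
Get s_k = R·t_k = (-k**3 + 2*k**2 - 2*k + 1)/2**k with R(k) = B(k−1)f(k)/C(k) = -2*(k - 1)*(k**2 - k + 1)/(k**3 - 5*k**2 + 3*k - 2).
Δs = (k**3 - 5*k**2 + 3*k - 2)/(2*2**k), as required.
Telescoping: Σ = s_(7) − s_(1) = -129/64 − (0) = -129/64.

Σ = -129/64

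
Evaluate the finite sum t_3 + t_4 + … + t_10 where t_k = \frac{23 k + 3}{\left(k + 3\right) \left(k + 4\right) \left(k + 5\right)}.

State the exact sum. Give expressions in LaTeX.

r(k) = (k + 3)*(23*k + 26)/((k + 6)*(23*k + 3)) after simplifying.
Take A(k)=k + 3, B(k)=k + 6, C(k)=k + 3/23.
Set up (k + 3)·f(k+1) − (k + 5)·f(k) − (k + 3/23) = 0.
Degrees (1,1,1) ⇒ d ≤ 2.
A polynomial solution: f(k) = k*(3*k - 2)/23.
R(k) = B(k−1)·f(k)/C(k) = k*(k + 5)*(3*k - 2)/(23*k + 3); s_k = R·t_k = k*(3*k - 2)/((k + 3)*(k + 4)).
Check: Δs_k = (23*k + 3)/(k**3 + 12*k**2 + 47*k + 60). ✓
Evaluate s at k=11 and k=3: 341/210 and 1/2; difference 118/105.

Σ = 118/105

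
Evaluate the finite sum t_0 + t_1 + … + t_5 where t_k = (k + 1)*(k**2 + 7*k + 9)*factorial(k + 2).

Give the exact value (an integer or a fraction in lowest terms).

Σ = 2298246

t_(k+1)/t_k = (k + 2)*(k + 3)*(7*k + (k + 1)**2 + 16)/((k + 1)*(k**2 + 7*k + 9)).
A = k + 3, B = 1, C = k**3 + 8*k**2 + 16*k + 9.
Set up (k + 3)·f(k+1) − (1)·f(k) − (k**3 + 8*k**2 + 16*k + 9) = 0.
Bound: deg f ≤ 2.
Solving with deg f ≤ 2: f(k) = k**2 + 4*k - 3.
R(k) = B(k−1)·f(k)/C(k) = (k**2 + 4*k - 3)/((k + 1)*(k**2 + 7*k + 9)); s_k = R·t_k = (k**2 + 4*k - 3)*factorial(k + 2).
s_(k+1) − s_k = (k + 1)*(k**2 + 7*k + 9)*factorial(k + 2) = t_k.
Telescoping: Σ = s_(6) − s_(0) = 2298240 − (-6) = 2298246.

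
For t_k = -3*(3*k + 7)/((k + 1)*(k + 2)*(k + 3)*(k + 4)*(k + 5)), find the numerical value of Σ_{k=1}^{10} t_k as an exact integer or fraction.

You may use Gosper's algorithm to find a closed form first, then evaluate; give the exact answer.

Σ = -31/420

Ratio r(k) = (k + 1)*(3*k + 10)/((k + 6)*(3*k + 7)).
Take A(k)=k + 1, B(k)=k + 6, C(k)=k + 7/3.
Need (k + 1)·f(k+1) − (k + 5)·f(k) = k + 7/3.
Degrees (1,1,1) ⇒ d ≤ 4.
Solving with deg f ≤ 4: f(k) = k*(k + 2)*(k**2 + 8*k + 19)/36.
So s_k = (B(k−1)f/C)·t_k = (k*(k + 2)*(k + 5)*(k**2 + 8*k + 19)/(12*(3*k + 7)))·t_k = k*(-k**2 - 8*k - 19)/(4*(k**3 + 8*k**2 + 19*k + 12)).
Check: Δs_k = 3*(-3*k - 7)/(k**5 + 15*k**4 + 85*k**3 + 225*k**2 + 274*k + 120). ✓
Telescoping: Σ = s_(11) − s_(1) = -209/840 − (-7/40) = -31/420.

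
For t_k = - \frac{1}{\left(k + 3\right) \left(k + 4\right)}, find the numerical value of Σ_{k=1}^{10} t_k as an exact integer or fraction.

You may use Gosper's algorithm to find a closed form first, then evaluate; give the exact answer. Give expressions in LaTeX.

Σ = -5/28

Step 1: r(k) = (k + 3)/(k + 5).
Factor: A=k + 3; B=k + 5; C=1.
Solve (k + 3)·f(k+1) − (k + 4)·f(k) = 1.
deg f ≤ 1 (via 1,1,0).
Match coefficients ⇒ f(k) = k/3.
Get s_k = R·t_k = -k/(3*k + 9) with R(k) = B(k−1)f(k)/C(k) = k*(k + 4)/3.
s_(k+1) − s_k = -1/(k**2 + 7*k + 12) = t_k.
Evaluate s at k=11 and k=1: -11/42 and -1/12; difference -5/28.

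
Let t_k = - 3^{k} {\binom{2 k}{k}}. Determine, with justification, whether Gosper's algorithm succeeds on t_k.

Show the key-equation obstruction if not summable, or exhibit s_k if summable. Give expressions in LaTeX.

r(k) = 6*(2*k + 1)/(k + 1) after simplifying.
Gosper form: A/B · C(k+1)/C(k) with A=12*k + 6, B=k + 1, C=1.
f must satisfy (12*k + 6)·f(k+1) − (k)·f(k) = 1.
Degrees (1,1,0) ⇒ d ≤ -1.
d = -1 < 0 ⇒ no nonzero polynomial f; not summable.

No — key equation has no polynomial f.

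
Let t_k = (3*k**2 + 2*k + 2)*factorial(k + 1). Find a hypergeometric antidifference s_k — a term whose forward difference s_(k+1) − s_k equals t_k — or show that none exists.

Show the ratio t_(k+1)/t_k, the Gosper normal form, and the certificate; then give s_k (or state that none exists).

s_k = (3*k - 4)*factorial(k + 1)

Compute t_(k+1)/t_k: get (k + 2)*(2*k + 3*(k + 1)**2 + 4)/(3*k**2 + 2*k + 2).
A = k + 2, B = 1, C = k**2 + 2*k/3 + 2/3.
Solve (k + 2)·f(k+1) − (1)·f(k) = k**2 + 2*k/3 + 2/3.
Degrees (1,0,2) ⇒ d ≤ 1.
A polynomial solution: f(k) = (3*k - 4)/3.
So s_k = (B(k−1)f/C)·t_k = ((3*k - 4)/(3*k**2 + 2*k + 2))·t_k = (3*k - 4)*factorial(k + 1).
Check: Δs_k = (3*k**2 + 2*k + 2)*factorial(k + 1). ✓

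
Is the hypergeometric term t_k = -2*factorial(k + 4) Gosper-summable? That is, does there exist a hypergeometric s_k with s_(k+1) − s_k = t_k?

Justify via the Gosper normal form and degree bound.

t_(k+1)/t_k = k + 5.
So A=k + 5 and B=1, with C=1.
Set up (k + 5)·f(k+1) − (1)·f(k) − (1) = 0.
d = -1 from the (1,0,0) case.
deg f ≤ -1 is impossible — no certificate.

No. Not Gosper-summable.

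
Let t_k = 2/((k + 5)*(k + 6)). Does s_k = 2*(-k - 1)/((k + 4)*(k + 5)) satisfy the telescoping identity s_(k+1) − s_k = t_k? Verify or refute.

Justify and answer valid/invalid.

Invalid: residual -12/(k**3 + 15*k**2 + 74*k + 120) ≠ 0.

s_(k+1) = 2*(-k - 2)/((k + 5)*(k + 6))
s_(k+1) − s_k = 2*(k - 2)/(k**3 + 15*k**2 + 74*k + 120)
(s_(k+1) − s_k) − t_k = -12/(k**3 + 15*k**2 + 74*k + 120)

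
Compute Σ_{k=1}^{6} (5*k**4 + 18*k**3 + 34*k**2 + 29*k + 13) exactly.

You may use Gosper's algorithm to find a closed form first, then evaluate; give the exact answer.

Σ = 23094

Ratio r(k) = (5*k**4 + 38*k**3 + 118*k**2 + 171*k + 99)/(5*k**4 + 18*k**3 + 34*k**2 + 29*k + 13).
A = 1, B = 1, C = k**4 + 18*k**3/5 + 34*k**2/5 + 29*k/5 + 13/5.
Key eq: (1)·f(k+1) = (1)·f(k) + (k**4 + 18*k**3/5 + 34*k**2/5 + 29*k/5 + 13/5).
d = 5 from the (0,0,4) case.
Match coefficients ⇒ f(k) = k*(k**4 + 2*k**3 + 4*k**2 + 2*k + 4)/5.
So s_k = (B(k−1)f/C)·t_k = (k*(k**4 + 2*k**3 + 4*k**2 + 2*k + 4)/(5*k**4 + 18*k**3 + 34*k**2 + 29*k + 13))·t_k = k*(k**4 + 2*k**3 + 4*k**2 + 2*k + 4).
Check: Δs_k = 5*k**4 + 18*k**3 + 34*k**2 + 29*k + 13. ✓
Evaluate s at k=7 and k=1: 23107 and 13; difference 23094.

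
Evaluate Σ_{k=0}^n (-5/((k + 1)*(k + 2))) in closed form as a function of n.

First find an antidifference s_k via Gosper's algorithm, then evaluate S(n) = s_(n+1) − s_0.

Compute t_(k+1)/t_k: get (k + 1)/(k + 3).
Gosper form: A/B · C(k+1)/C(k) with A=k + 1, B=k + 3, C=1.
f must satisfy (k + 1)·f(k+1) − (k + 2)·f(k) = 1.
d = 1 from the (1,1,0) case.
A polynomial solution: f(k) = k.
So s_k = (B(k−1)f/C)·t_k = (k*(k + 2))·t_k = -5*k/(k + 1).
s_(k+1) − s_k = -5/(k**2 + 3*k + 2) = t_k.
Σ_(k=0)^n t_k = s_(n+1) − s_(0) = (5*(-n - 1)/(n + 2)) − (0), i.e. 5*(-n - 1)/(n + 2).

S(n) = 5*(-n - 1)/(n + 2)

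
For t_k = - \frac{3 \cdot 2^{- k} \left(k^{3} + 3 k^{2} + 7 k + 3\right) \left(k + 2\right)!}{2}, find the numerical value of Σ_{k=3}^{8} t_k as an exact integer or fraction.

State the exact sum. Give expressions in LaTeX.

Σ = -37888965/2

The ratio is (k**4 + 9*k**3 + 34*k**2 + 62*k + 42)/(2*(k**3 + 3*k**2 + 7*k + 3)).
Normal form (A,B,C) = (k/2 + 3/2, 1, k**3 + 3*k**2 + 7*k + 3).
Solve (k/2 + 3/2)·f(k+1) − (1)·f(k) = k**3 + 3*k**2 + 7*k + 3.
d = 2 from the (1,0,3) case.
A polynomial solution: f(k) = 2*k**2.
Certificate R = B(k−1)f/C = 2*k**2/(k**3 + 3*k**2 + 7*k + 3) gives s_k = -3*k**2*factorial(k + 2)/2**k.
Δs = -3*(k**3 + 3*k**2 + 7*k + 3)*factorial(k + 2)/(2*2**k), as required.
Telescoping: Σ = s_(9) − s_(3) = -37889775/2 − (-405) = -37888965/2.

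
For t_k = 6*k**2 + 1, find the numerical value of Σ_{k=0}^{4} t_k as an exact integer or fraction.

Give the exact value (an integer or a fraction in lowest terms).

The ratio is (6*(k + 1)**2 + 1)/(6*k**2 + 1).
Take A(k)=1, B(k)=1, C(k)=k**2 + 1/6.
Solve (1)·f(k+1) − (1)·f(k) = k**2 + 1/6.
d = 3 from the (0,0,2) case.
Solving with deg f ≤ 3: f(k) = k*(2*k**2 - 3*k + 2)/6.
Then R = B(k−1)f/C = k*(2*k**2 - 3*k + 2)/(6*k**2 + 1), so s_k = R(k)·t_k = k*(2*k**2 - 3*k + 2).
Check: Δs_k = 6*k**2 + 1. ✓
Evaluate s at k=5 and k=0: 185 and 0; difference 185.

Σ = 185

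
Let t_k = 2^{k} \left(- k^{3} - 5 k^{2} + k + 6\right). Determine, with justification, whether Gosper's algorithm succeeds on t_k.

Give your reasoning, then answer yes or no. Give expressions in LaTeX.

Yes. s_k = 2^{k} k \left(- k^{2} + k + 3\right).

Step 1: r(k) = 2*(k**3 + 8*k**2 + 12*k - 1)/(k**3 + 5*k**2 - k - 6).
A = 2, B = 1, C = k**3 + 5*k**2 - k - 6.
Need (2)·f(k+1) − (1)·f(k) = k**3 + 5*k**2 - k - 6.
Degrees (0,0,3) ⇒ d ≤ 3.
A polynomial solution: f(k) = k*(k**2 - k - 3).
Then R = B(k−1)f/C = k*(k**2 - k - 3)/(k**3 + 5*k**2 - k - 6), so s_k = R(k)·t_k = 2**k*k*(-k**2 + k + 3).
Δs = 2**k*(-k**3 - 5*k**2 + k + 6), as required.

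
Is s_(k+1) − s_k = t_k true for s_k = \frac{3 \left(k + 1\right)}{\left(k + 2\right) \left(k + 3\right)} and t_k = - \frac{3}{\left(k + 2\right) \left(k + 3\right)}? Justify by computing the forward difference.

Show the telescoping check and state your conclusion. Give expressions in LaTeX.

Invalid: residual \frac{12}{k^{3} + 9 k^{2} + 26 k + 24} ≠ 0.

s_(k+1) = 3*(k + 2)/((k + 3)*(k + 4))
s_(k+1) − s_k = -3*k/(k**3 + 9*k**2 + 26*k + 24)
(s_(k+1) − s_k) − t_k = 12/(k**3 + 9*k**2 + 26*k + 24)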